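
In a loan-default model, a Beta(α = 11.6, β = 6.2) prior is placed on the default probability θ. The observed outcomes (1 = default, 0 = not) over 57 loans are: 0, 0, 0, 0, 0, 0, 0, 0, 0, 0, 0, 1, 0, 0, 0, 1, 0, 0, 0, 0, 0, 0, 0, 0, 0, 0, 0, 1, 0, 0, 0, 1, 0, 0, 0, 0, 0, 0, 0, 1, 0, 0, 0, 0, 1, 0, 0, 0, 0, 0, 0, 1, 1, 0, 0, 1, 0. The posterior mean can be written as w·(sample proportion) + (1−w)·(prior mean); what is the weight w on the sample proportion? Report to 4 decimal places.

The Beta prior is conjugate to a Binomial/Bernoulli likelihood; the update adds successes to α and failures to β.
Posterior mean = (α₀+k)/(α₀+β₀+n) = [n/(α₀+β₀+n)]·(k/n) + [(α₀+β₀)/(α₀+β₀+n)]·α₀/(α₀+β₀), so only n and the prior enter the weight.
The weight on the data is w = n/(α₀+β₀+n) = 57/(11.6+6.2+57) = 57/74.8 = 0.7620.

0.7620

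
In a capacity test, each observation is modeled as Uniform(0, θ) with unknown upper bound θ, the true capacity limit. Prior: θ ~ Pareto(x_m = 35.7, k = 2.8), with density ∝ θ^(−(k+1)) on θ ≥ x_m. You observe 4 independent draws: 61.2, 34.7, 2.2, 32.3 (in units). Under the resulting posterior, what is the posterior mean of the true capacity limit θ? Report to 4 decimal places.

A Pareto(scale x_m, shape k) prior on the upper bound θ of Uniform(0, θ) is conjugate: posterior is Pareto(max(x_m, max xᵢ), k + n).
Sample maximum = 61.2; prior scale x_m = 35.7 → posterior scale = max = 61.2.
Posterior shape = 2.8 + 4 = 6.8.
E[θ|data] = k·x_m/(k−1) = 6.8·61.2/5.8 = 71.7517.

71.7517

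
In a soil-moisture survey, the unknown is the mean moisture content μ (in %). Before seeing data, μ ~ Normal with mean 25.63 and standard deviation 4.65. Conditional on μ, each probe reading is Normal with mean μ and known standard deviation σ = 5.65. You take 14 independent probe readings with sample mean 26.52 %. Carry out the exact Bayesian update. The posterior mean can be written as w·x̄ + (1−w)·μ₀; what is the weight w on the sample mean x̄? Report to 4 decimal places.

For Normal data with known variance σ², a Normal(μ₀, σ₀²) prior on μ is conjugate. Posterior precision = 1/σ₀² + n/σ²; posterior mean is the precision-weighted average of μ₀ and x̄.
σ₀² = 4.65² = 21.6225, σ² = 5.65² = 31.9225. Prior precision 1/σ₀² = 1/21.6225; data precision n/σ² = 14/31.9225.
w = (n/σ²)/(1/σ₀² + n/σ²) = n·σ₀²/(σ² + n·σ₀²) = 14·21.6225/(31.9225 + 14·21.6225) = 302.715/334.6375 = 0.9046.

0.9046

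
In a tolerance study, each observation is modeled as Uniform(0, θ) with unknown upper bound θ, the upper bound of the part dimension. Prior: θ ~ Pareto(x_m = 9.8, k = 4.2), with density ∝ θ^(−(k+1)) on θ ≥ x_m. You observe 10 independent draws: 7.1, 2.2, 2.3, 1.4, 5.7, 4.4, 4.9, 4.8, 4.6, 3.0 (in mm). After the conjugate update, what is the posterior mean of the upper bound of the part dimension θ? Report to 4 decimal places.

A Pareto(scale x_m, shape k) prior on the upper bound θ of Uniform(0, θ) is conjugate: posterior is Pareto(max(x_m, max xᵢ), k + n).
Sample maximum = 7.1; prior scale x_m = 9.8 → posterior scale = max = 9.8.
Posterior shape = 4.2 + 10 = 14.2.
E[θ|data] = k·x_m/(k−1) = 14.2·9.8/13.2 = 10.5424.

10.5424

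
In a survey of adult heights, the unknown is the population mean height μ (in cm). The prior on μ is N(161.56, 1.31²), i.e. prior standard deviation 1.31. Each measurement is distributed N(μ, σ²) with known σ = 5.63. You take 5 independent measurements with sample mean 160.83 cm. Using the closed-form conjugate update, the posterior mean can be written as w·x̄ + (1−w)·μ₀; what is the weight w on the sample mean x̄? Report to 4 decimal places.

0.2130

For Normal data with known variance σ², a Normal(μ₀, σ₀²) prior on μ is conjugate. Posterior precision = 1/σ₀² + n/σ²; posterior mean is the precision-weighted average of μ₀ and x̄.
σ₀² = 1.31² = 1.7161, σ² = 5.63² = 31.6969. Prior precision 1/σ₀² = 1/1.7161; data precision n/σ² = 5/31.6969.
w = (n/σ²)/(1/σ₀² + n/σ²) = n·σ₀²/(σ² + n·σ₀²) = 5·1.7161/(31.6969 + 5·1.7161) = 8.5805/40.2774 = 0.2130.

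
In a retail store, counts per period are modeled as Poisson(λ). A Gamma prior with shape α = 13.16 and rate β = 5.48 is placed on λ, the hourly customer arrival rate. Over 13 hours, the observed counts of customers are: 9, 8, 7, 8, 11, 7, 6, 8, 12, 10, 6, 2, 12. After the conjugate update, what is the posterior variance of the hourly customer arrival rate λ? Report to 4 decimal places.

With a Gamma(shape α, rate β) prior, the Poisson likelihood is conjugate: the posterior is Gamma(α + ΣXᵢ, β + n).
Sum of counts S = 106 over n = 13 hours.
Posterior: Gamma(α+S, β+n) = Gamma(13.16+106, 5.48+13) = Gamma(119.16, 18.48).
Var = α/β² = 119.16/18.48² = 0.3489.

0.3489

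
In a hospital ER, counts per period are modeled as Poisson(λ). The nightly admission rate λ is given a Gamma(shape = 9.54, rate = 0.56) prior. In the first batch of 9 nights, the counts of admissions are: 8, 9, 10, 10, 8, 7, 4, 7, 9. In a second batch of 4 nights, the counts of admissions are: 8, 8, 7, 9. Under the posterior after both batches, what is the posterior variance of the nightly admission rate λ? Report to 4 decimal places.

0.6175

With a Gamma(shape α, rate β) prior, the Poisson likelihood is conjugate: the posterior is Gamma(α + ΣXᵢ, β + n).
Batch 1: sum of counts S = 72 over n = 9 nights.
After batch 1: Gamma(α+S, β+n) = Gamma(9.54+72, 0.56+9) = Gamma(81.54, 9.56).
Batch 2: sum of counts S = 32 over n = 4 nights.
After batch 2: Gamma(α+S, β+n) = Gamma(81.54+32, 9.56+4) = Gamma(113.54, 13.56).
Var = α/β² = 113.54/13.56² = 0.6175.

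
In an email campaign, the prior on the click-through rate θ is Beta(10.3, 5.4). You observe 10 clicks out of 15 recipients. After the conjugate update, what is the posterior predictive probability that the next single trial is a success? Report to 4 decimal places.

0.6612

The Beta prior is conjugate to a Binomial/Bernoulli likelihood; the update adds successes to α and failures to β.
Posterior: Beta(α+k, β+n−k) = Beta(10.3+10, 5.4+5) = Beta(20.3, 10.4).
For a single future Bernoulli trial, P(success | data) = α/(α+β) = 0.6612.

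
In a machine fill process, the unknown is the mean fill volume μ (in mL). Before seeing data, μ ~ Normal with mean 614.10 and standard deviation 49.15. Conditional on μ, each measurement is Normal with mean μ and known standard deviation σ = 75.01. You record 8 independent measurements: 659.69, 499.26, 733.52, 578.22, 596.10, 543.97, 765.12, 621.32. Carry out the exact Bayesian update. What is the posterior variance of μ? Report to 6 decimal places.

For Normal data with known variance σ², a Normal(μ₀, σ₀²) prior on μ is conjugate. Posterior precision = 1/σ₀² + n/σ²; posterior mean is the precision-weighted average of μ₀ and x̄.
σ₀² = 49.15² = 2415.7225, σ² = 75.01² = 5626.5001; σ² + n·σ₀² = 5626.5001 + 8·2415.7225 = 24952.2801.
Posterior precision = 1/σ₀² + n/σ² = 1/2415.7225 + 8/5626.5001 = (σ² + n·σ₀²)/(σ₀²σ²) = 24952.2801/(2415.7225·5626.5001); posterior variance σₙ² = σ₀²σ²/(σ² + n·σ₀²) = 2415.7225·5626.5001/24952.2801 = 544.722279.

544.722279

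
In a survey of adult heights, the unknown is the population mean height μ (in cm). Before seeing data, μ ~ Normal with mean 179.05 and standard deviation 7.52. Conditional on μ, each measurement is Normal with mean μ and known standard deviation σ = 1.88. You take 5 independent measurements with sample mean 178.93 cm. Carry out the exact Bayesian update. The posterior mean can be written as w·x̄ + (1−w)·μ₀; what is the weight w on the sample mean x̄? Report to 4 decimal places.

For Normal data with known variance σ², a Normal(μ₀, σ₀²) prior on μ is conjugate. Posterior precision = 1/σ₀² + n/σ²; posterior mean is the precision-weighted average of μ₀ and x̄.
σ₀² = 7.52² = 56.5504, σ² = 1.88² = 3.5344. Prior precision 1/σ₀² = 1/56.5504; data precision n/σ² = 5/3.5344.
w = (n/σ²)/(1/σ₀² + n/σ²) = n·σ₀²/(σ² + n·σ₀²) = 5·56.5504/(3.5344 + 5·56.5504) = 282.752/286.2864 = 0.9877.

0.9877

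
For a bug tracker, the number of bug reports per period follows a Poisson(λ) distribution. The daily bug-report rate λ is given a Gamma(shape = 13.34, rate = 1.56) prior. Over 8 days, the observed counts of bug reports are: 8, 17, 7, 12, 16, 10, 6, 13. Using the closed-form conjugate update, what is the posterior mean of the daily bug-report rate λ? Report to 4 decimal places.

10.7050

With a Gamma(shape α, rate β) prior, the Poisson likelihood is conjugate: the posterior is Gamma(α + ΣXᵢ, β + n).
Sum of counts S = 89 over n = 8 days.
Posterior: Gamma(α+S, β+n) = Gamma(13.34+89, 1.56+8) = Gamma(102.34, 9.56).
Posterior mean = α/β = 102.34/9.56 = 10.7050.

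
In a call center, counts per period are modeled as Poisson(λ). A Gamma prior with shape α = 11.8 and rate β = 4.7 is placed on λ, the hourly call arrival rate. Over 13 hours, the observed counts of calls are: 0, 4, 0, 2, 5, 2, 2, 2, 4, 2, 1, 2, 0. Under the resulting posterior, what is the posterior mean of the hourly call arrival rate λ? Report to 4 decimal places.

2.1356

With a Gamma(shape α, rate β) prior, the Poisson likelihood is conjugate: the posterior is Gamma(α + ΣXᵢ, β + n).
Sum of counts S = 26 over n = 13 hours.
Posterior: Gamma(α+S, β+n) = Gamma(11.8+26, 4.7+13) = Gamma(37.8, 17.7).
Posterior mean = α/β = 37.8/17.7 = 2.1356.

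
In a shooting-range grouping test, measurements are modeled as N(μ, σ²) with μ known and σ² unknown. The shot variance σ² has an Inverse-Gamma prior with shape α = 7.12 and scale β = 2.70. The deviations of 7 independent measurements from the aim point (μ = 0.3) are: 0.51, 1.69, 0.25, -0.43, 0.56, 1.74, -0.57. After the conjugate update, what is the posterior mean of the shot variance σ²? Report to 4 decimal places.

0.6460

With known mean μ and an Inverse-Gamma(α, β) prior on σ², the Normal likelihood is conjugate: posterior is Inv-Gamma(α + n/2, β + Σ(xᵢ−μ)²/2).
Σ(xᵢ−μ)² = (0.51)² + (1.69)² + (0.25)² + (-0.43)² + (0.56)² + (1.74)² + (-0.57)² = 7.0297.
Posterior: Inv-Gamma(7.12 + 7/2, 2.70 + 7.0297/2) = Inv-Gamma(10.62, 6.21485).
E[σ²|data] = β/(α−1) = 6.21485/9.62 = 0.6460.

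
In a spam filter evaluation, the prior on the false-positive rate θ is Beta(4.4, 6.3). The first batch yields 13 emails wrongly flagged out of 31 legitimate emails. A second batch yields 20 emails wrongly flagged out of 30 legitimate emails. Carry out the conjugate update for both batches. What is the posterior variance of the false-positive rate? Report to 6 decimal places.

The Beta prior is conjugate to a Binomial/Bernoulli likelihood; the update adds successes to α and failures to β.
After batch 1: Beta(4.4+13, 6.3+18) = Beta(17.4, 24.3).
After batch 2: Beta(17.4+20, 24.3+10) = Beta(37.4, 34.3).
Var = αβ/((α+β)²(α+β+1)) = 37.4·34.3/(71.7²·72.7) = 0.003432.

0.003432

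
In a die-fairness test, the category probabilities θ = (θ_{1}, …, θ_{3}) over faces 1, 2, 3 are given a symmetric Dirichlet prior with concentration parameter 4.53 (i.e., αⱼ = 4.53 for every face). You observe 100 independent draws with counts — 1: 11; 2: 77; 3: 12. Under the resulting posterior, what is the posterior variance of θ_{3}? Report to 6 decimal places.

0.001085

The Dirichlet prior is conjugate to the Multinomial likelihood: each posterior αⱼ = prior αⱼ + observed count nⱼ.
Posterior concentration: (15.53, 81.53, 16.53), total = 113.59.
Var[θ_j] = α_j(Σα−α_j)/((Σα)²(Σα+1)) = 16.53·97.06/(113.59²·114.59) = 0.001085.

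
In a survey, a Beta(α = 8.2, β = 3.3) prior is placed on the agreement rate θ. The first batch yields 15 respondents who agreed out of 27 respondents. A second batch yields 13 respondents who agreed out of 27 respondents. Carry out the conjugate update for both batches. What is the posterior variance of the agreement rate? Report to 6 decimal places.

The Beta prior is conjugate to a Binomial/Bernoulli likelihood; the update adds successes to α and failures to β.
After batch 1: Beta(8.2+15, 3.3+12) = Beta(23.2, 15.3).
After batch 2: Beta(23.2+13, 15.3+14) = Beta(36.2, 29.3).
Var = αβ/((α+β)²(α+β+1)) = 36.2·29.3/(65.5²·66.5) = 0.003718.

0.003718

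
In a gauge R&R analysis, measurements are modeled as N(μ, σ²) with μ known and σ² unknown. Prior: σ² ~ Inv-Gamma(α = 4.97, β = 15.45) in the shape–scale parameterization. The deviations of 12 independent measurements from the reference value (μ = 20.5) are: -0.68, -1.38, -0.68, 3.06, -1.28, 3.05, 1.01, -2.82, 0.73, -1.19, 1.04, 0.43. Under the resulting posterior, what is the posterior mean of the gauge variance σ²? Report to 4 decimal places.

3.3210

With known mean μ and an Inverse-Gamma(α, β) prior on σ², the Normal likelihood is conjugate: posterior is Inv-Gamma(α + n/2, β + Σ(xᵢ−μ)²/2).
Σ(xᵢ−μ)² = (-0.68)² + (-1.38)² + (-0.68)² + (3.06)² + (-1.28)² + (3.05)² + (1.01)² + (-2.82)² + (0.73)² + (-1.19)² + (1.04)² + (0.43)² = 35.3217.
Posterior: Inv-Gamma(4.97 + 12/2, 15.45 + 35.3217/2) = Inv-Gamma(10.97, 33.11085).
E[σ²|data] = β/(α−1) = 33.11085/9.97 = 3.3210.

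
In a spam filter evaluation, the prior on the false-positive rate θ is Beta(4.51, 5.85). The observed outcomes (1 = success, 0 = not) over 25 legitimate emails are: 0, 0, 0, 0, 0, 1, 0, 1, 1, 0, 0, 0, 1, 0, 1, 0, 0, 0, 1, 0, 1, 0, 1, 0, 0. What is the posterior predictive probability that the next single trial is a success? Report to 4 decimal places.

The Beta prior is conjugate to a Binomial/Bernoulli likelihood; the update adds successes to α and failures to β.
Posterior: Beta(α+k, β+n−k) = Beta(4.51+8, 5.85+17) = Beta(12.51, 22.85).
For a single future Bernoulli trial, P(success | data) = α/(α+β) = 0.3538.

0.3538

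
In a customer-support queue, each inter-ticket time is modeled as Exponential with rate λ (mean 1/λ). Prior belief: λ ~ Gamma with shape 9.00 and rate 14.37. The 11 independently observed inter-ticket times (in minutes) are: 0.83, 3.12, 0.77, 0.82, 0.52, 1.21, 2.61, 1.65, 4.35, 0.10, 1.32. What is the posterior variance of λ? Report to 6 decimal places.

With a Gamma(shape α, rate β) prior on the exponential rate λ, the posterior after n observations with total T = Σxᵢ is Gamma(α+n, β+T).
Sum of observations T = 17.30 minutes; n = 11.
Posterior: Gamma(9.00+11, 14.37+17.30) = Gamma(20.00, 31.67).
Var = α/β² = 0.019940.

0.019940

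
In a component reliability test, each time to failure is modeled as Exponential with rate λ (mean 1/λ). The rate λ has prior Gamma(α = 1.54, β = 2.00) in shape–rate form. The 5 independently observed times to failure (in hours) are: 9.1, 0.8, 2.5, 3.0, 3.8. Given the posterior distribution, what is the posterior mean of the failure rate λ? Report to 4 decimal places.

With a Gamma(shape α, rate β) prior on the exponential rate λ, the posterior after n observations with total T = Σxᵢ is Gamma(α+n, β+T).
Sum of observations T = 19.2 hours; n = 5.
Posterior: Gamma(1.54+5, 2.00+19.2) = Gamma(6.54, 21.20).
Posterior mean of λ = α/β = 6.54/21.20 = 0.3085.

0.3085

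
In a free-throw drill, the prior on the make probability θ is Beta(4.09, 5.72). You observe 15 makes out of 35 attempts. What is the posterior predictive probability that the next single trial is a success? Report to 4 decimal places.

The Beta prior is conjugate to a Binomial/Bernoulli likelihood; the update adds successes to α and failures to β.
Posterior: Beta(α+k, β+n−k) = Beta(4.09+15, 5.72+20) = Beta(19.09, 25.72).
For a single future Bernoulli trial, P(success | data) = α/(α+β) = 0.4260.

0.4260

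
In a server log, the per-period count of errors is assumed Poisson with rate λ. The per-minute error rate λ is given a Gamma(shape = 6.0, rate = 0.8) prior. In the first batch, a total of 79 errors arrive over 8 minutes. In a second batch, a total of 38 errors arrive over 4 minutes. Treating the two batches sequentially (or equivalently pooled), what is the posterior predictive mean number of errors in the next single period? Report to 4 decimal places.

9.6094

With a Gamma(shape α, rate β) prior, the Poisson likelihood is conjugate: the posterior is Gamma(α + ΣXᵢ, β + n).
After batch 1: Gamma(α+S, β+n) = Gamma(6.0+79, 0.8+8) = Gamma(85.0, 8.8).
After batch 2: Gamma(α+S, β+n) = Gamma(85.0+38, 8.8+4) = Gamma(123.0, 12.8).
The predictive distribution for one future period is NegBinom with mean α/β = 9.6094.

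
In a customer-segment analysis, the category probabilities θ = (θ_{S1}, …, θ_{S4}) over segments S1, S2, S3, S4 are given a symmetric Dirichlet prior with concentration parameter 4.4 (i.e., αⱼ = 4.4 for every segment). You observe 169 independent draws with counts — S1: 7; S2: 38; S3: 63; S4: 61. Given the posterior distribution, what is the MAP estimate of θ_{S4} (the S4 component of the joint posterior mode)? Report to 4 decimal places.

0.3527

The Dirichlet prior is conjugate to the Multinomial likelihood: each posterior αⱼ = prior αⱼ + observed count nⱼ.
Posterior concentration: (11.4, 42.4, 67.4, 65.4), total = 186.6.
Joint mode component: (α_{S4}−1)/(Σα−K) = 64.4/182.6 = 0.3527.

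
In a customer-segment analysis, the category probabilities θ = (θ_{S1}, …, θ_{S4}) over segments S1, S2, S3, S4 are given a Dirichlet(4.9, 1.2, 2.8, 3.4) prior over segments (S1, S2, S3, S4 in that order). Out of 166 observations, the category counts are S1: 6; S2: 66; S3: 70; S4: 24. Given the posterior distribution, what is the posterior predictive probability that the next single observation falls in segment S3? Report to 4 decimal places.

0.4083

The Dirichlet prior is conjugate to the Multinomial likelihood: each posterior αⱼ = prior αⱼ + observed count nⱼ.
Posterior concentration: (10.9, 67.2, 72.8, 27.4), total = 178.3.
P(next = S3 | data) = α_{S3}/Σα = 0.4083.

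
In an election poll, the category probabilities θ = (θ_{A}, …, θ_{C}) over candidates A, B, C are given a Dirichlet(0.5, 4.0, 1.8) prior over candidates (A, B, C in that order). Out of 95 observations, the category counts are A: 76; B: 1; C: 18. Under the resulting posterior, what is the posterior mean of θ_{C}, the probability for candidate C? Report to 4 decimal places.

0.1955

The Dirichlet prior is conjugate to the Multinomial likelihood: each posterior αⱼ = prior αⱼ + observed count nⱼ.
Posterior concentration: (76.5, 5.0, 19.8), total = 101.3.
E[θ_{C}|data] = α_{C}/Σα = 19.8/101.3 = 0.1955.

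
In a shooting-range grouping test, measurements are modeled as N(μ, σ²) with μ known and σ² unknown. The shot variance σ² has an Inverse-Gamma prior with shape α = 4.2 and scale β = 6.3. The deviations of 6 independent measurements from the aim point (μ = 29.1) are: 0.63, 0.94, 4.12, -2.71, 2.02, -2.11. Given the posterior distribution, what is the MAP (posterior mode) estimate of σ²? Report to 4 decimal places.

With known mean μ and an Inverse-Gamma(α, β) prior on σ², the Normal likelihood is conjugate: posterior is Inv-Gamma(α + n/2, β + Σ(xᵢ−μ)²/2).
Σ(xᵢ−μ)² = (0.63)² + (0.94)² + (4.12)² + (-2.71)² + (2.02)² + (-2.11)² = 34.1315.
Posterior: Inv-Gamma(4.2 + 6/2, 6.3 + 34.1315/2) = Inv-Gamma(7.20, 23.36575).
Mode = β/(α+1) = 23.36575/8.20 = 2.8495.

2.8495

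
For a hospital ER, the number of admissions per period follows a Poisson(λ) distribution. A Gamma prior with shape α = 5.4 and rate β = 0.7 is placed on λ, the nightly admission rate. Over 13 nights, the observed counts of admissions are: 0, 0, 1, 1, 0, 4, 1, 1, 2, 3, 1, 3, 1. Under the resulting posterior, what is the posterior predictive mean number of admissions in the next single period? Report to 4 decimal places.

With a Gamma(shape α, rate β) prior, the Poisson likelihood is conjugate: the posterior is Gamma(α + ΣXᵢ, β + n).
Sum of counts S = 18 over n = 13 nights.
Posterior: Gamma(α+S, β+n) = Gamma(5.4+18, 0.7+13) = Gamma(23.4, 13.7).
The predictive distribution for one future period is NegBinom with mean α/β = 1.7080.

1.7080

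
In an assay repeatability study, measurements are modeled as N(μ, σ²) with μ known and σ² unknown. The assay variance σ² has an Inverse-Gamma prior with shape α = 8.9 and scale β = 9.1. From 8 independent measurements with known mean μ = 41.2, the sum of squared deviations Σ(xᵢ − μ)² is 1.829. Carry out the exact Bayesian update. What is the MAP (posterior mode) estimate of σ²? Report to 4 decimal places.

With known mean μ and an Inverse-Gamma(α, β) prior on σ², the Normal likelihood is conjugate: posterior is Inv-Gamma(α + n/2, β + Σ(xᵢ−μ)²/2).
Posterior: Inv-Gamma(8.9 + 8/2, 9.1 + 1.829/2) = Inv-Gamma(12.90, 10.0145).
Mode = β/(α+1) = 10.0145/13.90 = 0.7205.

0.7205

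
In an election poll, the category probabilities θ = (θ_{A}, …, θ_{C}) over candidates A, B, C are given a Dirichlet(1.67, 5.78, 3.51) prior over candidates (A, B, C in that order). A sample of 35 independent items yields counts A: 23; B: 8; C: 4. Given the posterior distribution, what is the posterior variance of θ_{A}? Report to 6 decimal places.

0.005295

The Dirichlet prior is conjugate to the Multinomial likelihood: each posterior αⱼ = prior αⱼ + observed count nⱼ.
Posterior concentration: (24.67, 13.78, 7.51), total = 45.96.
Var[θ_j] = α_j(Σα−α_j)/((Σα)²(Σα+1)) = 24.67·21.29/(45.96²·46.96) = 0.005295.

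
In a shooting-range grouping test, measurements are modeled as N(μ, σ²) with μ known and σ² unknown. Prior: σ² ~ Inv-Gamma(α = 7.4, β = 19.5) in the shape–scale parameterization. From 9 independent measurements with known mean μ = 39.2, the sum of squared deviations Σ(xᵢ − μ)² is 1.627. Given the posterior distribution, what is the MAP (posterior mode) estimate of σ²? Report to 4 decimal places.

With known mean μ and an Inverse-Gamma(α, β) prior on σ², the Normal likelihood is conjugate: posterior is Inv-Gamma(α + n/2, β + Σ(xᵢ−μ)²/2).
Posterior: Inv-Gamma(7.4 + 9/2, 19.5 + 1.627/2) = Inv-Gamma(11.90, 20.3135).
Mode = β/(α+1) = 20.3135/12.90 = 1.5747.

1.5747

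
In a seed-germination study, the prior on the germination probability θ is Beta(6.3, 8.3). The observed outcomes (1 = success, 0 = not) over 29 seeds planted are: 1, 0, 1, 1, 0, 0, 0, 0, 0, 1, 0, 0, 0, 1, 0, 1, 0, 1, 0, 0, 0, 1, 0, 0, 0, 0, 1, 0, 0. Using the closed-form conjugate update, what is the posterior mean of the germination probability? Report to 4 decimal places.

0.3509

The Beta prior is conjugate to a Binomial/Bernoulli likelihood; the update adds successes to α and failures to β.
Posterior: Beta(α+k, β+n−k) = Beta(6.3+9, 8.3+20) = Beta(15.3, 28.3).
Posterior mean = α/(α+β) = 15.3/43.6 = 0.3509.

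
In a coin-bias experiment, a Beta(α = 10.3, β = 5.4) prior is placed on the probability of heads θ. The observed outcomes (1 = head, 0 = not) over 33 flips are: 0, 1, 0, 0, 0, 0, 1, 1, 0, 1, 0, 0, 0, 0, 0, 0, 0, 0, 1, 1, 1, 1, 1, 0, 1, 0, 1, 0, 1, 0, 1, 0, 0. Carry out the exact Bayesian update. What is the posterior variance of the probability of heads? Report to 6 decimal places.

The Beta prior is conjugate to a Binomial/Bernoulli likelihood; the update adds successes to α and failures to β.
Posterior: Beta(α+k, β+n−k) = Beta(10.3+13, 5.4+20) = Beta(23.3, 25.4).
Var = αβ/((α+β)²(α+β+1)) = 23.3·25.4/(48.7²·49.7) = 0.005021.

0.005021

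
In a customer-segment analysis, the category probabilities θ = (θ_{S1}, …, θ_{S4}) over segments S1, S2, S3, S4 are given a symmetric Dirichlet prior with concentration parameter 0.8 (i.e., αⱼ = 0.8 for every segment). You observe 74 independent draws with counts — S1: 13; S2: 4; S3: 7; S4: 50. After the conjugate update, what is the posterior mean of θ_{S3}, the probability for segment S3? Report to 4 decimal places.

The Dirichlet prior is conjugate to the Multinomial likelihood: each posterior αⱼ = prior αⱼ + observed count nⱼ.
Posterior concentration: (13.8, 4.8, 7.8, 50.8), total = 77.2.
E[θ_{S3}|data] = α_{S3}/Σα = 7.8/77.2 = 0.1010.

0.1010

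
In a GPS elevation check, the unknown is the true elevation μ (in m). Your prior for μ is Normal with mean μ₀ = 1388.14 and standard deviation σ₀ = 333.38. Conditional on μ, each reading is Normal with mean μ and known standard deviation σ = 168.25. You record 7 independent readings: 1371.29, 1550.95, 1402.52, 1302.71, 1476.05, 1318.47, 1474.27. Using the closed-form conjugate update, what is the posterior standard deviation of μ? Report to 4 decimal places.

62.4662

For Normal data with known variance σ², a Normal(μ₀, σ₀²) prior on μ is conjugate. Posterior precision = 1/σ₀² + n/σ²; posterior mean is the precision-weighted average of μ₀ and x̄.
σ₀² = 333.38² = 111142.2244, σ² = 168.25² = 28308.0625; σ² + n·σ₀² = 28308.0625 + 7·111142.2244 = 806303.6333.
Posterior precision = 1/σ₀² + n/σ² = 1/111142.2244 + 7/28308.0625 = (σ² + n·σ₀²)/(σ₀²σ²) = 806303.6333/(111142.2244·28308.0625); posterior variance σₙ² = σ₀²σ²/(σ² + n·σ₀²) = 111142.2244·28308.0625/806303.6333 = 3902.030085.
Posterior SD = √σₙ² = √(111142.2244·28308.0625/806303.6333) = 62.4662.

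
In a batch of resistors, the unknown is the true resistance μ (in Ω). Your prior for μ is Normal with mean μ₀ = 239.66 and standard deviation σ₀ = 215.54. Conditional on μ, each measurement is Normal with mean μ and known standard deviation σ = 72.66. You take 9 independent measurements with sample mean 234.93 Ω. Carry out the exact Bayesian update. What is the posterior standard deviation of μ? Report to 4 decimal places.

24.0685

For Normal data with known variance σ², a Normal(μ₀, σ₀²) prior on μ is conjugate. Posterior precision = 1/σ₀² + n/σ²; posterior mean is the precision-weighted average of μ₀ and x̄.
σ₀² = 215.54² = 46457.4916, σ² = 72.66² = 5279.4756; σ² + n·σ₀² = 5279.4756 + 9·46457.4916 = 423396.9.
Posterior precision = 1/σ₀² + n/σ² = 1/46457.4916 + 9/5279.4756 = (σ² + n·σ₀²)/(σ₀²σ²) = 423396.9/(46457.4916·5279.4756); posterior variance σₙ² = σ₀²σ²/(σ² + n·σ₀²) = 46457.4916·5279.4756/423396.9 = 579.293786.
Posterior SD = √σₙ² = √(46457.4916·5279.4756/423396.9) = 24.0685.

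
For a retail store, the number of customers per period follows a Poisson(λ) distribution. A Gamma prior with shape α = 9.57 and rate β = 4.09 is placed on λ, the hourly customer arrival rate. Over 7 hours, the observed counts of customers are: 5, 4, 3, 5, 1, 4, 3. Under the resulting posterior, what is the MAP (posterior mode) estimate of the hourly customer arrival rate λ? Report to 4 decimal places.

3.0271

With a Gamma(shape α, rate β) prior, the Poisson likelihood is conjugate: the posterior is Gamma(α + ΣXᵢ, β + n).
Sum of counts S = 25 over n = 7 hours.
Posterior: Gamma(α+S, β+n) = Gamma(9.57+25, 4.09+7) = Gamma(34.57, 11.09).
Mode of Gamma(α,β) for α≥1 is (α−1)/β = 33.57/11.09 = 3.0271.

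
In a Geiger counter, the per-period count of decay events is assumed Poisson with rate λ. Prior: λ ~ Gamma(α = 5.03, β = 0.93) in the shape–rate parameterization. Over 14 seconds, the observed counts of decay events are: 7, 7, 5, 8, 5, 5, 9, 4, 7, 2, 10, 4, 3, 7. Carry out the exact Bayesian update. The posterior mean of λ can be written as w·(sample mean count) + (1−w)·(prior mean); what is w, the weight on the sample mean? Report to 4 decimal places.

0.9377

With a Gamma(shape α, rate β) prior, the Poisson likelihood is conjugate: the posterior is Gamma(α + ΣXᵢ, β + n).
Posterior mean = (α₀+S)/(β₀+n) = [n/(β₀+n)]·(S/n) + [β₀/(β₀+n)]·(α₀/β₀), so only n and β₀ enter the weight.
Weight on data w = n/(β₀+n) = 14/(0.93+14) = 14/14.93 = 0.9377.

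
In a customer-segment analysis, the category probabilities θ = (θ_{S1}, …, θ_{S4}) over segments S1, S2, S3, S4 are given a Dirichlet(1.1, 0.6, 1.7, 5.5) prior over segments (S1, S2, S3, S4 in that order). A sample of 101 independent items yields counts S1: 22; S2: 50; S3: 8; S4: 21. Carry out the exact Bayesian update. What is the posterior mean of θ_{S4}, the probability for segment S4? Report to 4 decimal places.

The Dirichlet prior is conjugate to the Multinomial likelihood: each posterior αⱼ = prior αⱼ + observed count nⱼ.
Posterior concentration: (23.1, 50.6, 9.7, 26.5), total = 109.9.
E[θ_{S4}|data] = α_{S4}/Σα = 26.5/109.9 = 0.2411.

0.2411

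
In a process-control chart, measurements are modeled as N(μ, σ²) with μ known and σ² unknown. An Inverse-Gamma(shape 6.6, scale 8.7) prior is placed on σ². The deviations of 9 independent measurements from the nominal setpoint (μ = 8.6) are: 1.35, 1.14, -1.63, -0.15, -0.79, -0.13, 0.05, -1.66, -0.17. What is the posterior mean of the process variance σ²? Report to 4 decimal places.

1.3183

With known mean μ and an Inverse-Gamma(α, β) prior on σ², the Normal likelihood is conjugate: posterior is Inv-Gamma(α + n/2, β + Σ(xᵢ−μ)²/2).
Σ(xᵢ−μ)² = (1.35)² + (1.14)² + (-1.63)² + (-0.15)² + (-0.79)² + (-0.13)² + (0.05)² + (-1.66)² + (-0.17)² = 9.2295.
Posterior: Inv-Gamma(6.6 + 9/2, 8.7 + 9.2295/2) = Inv-Gamma(11.10, 13.31475).
E[σ²|data] = β/(α−1) = 13.31475/10.10 = 1.3183.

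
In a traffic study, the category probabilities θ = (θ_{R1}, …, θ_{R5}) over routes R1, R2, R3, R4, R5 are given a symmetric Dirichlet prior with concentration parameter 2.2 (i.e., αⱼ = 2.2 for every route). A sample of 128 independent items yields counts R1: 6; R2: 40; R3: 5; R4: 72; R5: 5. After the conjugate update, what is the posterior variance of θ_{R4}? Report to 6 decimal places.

The Dirichlet prior is conjugate to the Multinomial likelihood: each posterior αⱼ = prior αⱼ + observed count nⱼ.
Posterior concentration: (8.2, 42.2, 7.2, 74.2, 7.2), total = 139.0.
Var[θ_j] = α_j(Σα−α_j)/((Σα)²(Σα+1)) = 74.2·64.8/(139.0²·140.0) = 0.001778.

0.001778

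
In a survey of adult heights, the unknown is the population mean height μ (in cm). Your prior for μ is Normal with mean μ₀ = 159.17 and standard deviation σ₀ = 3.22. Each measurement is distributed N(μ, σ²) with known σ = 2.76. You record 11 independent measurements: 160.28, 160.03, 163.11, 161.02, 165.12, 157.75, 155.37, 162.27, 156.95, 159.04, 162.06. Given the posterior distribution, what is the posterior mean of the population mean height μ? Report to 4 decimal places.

For Normal data with known variance σ², a Normal(μ₀, σ₀²) prior on μ is conjugate. Posterior precision = 1/σ₀² + n/σ²; posterior mean is the precision-weighted average of μ₀ and x̄.
Σxᵢ = 160.28 + 160.03 + 163.11 + 161.02 + 165.12 + 157.75 + 155.37 + 162.27 + 156.95 + 159.04 + 162.06 = 1763, so n·x̄ = 1763.
σ₀² = 3.22² = 10.3684, σ² = 2.76² = 7.6176; σ² + n·σ₀² = 7.6176 + 11·10.3684 = 121.67.
Posterior mean = (μ₀/σ₀² + n·x̄/σ²)/(1/σ₀² + n/σ²) = (σ²·μ₀ + σ₀²·n·x̄)/(σ² + n·σ₀²) = (7.6176·159.17 + 10.3684·1763)/121.67 = 19491.982592/121.67 = 160.2037.

160.2037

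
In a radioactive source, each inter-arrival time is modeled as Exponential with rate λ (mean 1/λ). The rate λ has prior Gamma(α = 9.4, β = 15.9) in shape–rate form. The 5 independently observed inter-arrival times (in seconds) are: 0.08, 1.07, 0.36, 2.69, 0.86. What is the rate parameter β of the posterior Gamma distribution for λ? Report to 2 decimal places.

With a Gamma(shape α, rate β) prior on the exponential rate λ, the posterior after n observations with total T = Σxᵢ is Gamma(α+n, β+T).
Sum of observations T = 5.06 seconds; n = 5.
Posterior: Gamma(9.4+5, 15.9+5.06) = Gamma(14.4, 20.96).
Posterior β = 20.96.

20.96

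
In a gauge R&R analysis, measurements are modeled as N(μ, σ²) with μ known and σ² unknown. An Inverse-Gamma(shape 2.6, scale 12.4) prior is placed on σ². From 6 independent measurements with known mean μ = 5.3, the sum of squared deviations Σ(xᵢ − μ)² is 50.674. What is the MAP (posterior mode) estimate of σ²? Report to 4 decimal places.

5.7177

With known mean μ and an Inverse-Gamma(α, β) prior on σ², the Normal likelihood is conjugate: posterior is Inv-Gamma(α + n/2, β + Σ(xᵢ−μ)²/2).
Posterior: Inv-Gamma(2.6 + 6/2, 12.4 + 50.674/2) = Inv-Gamma(5.60, 37.7370).
Mode = β/(α+1) = 37.7370/6.60 = 5.7177.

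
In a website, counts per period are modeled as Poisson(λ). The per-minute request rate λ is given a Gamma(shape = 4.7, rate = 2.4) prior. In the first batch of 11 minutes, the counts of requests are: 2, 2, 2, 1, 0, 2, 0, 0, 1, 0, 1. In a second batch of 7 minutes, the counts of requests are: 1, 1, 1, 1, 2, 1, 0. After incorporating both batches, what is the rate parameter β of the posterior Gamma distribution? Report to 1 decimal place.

20.4

With a Gamma(shape α, rate β) prior, the Poisson likelihood is conjugate: the posterior is Gamma(α + ΣXᵢ, β + n).
Batch 1: sum of counts S = 11 over n = 11 minutes.
After batch 1: Gamma(α+S, β+n) = Gamma(4.7+11, 2.4+11) = Gamma(15.7, 13.4).
Batch 2: sum of counts S = 7 over n = 7 minutes.
After batch 2: Gamma(α+S, β+n) = Gamma(15.7+7, 13.4+7) = Gamma(22.7, 20.4).
Posterior β = 20.4.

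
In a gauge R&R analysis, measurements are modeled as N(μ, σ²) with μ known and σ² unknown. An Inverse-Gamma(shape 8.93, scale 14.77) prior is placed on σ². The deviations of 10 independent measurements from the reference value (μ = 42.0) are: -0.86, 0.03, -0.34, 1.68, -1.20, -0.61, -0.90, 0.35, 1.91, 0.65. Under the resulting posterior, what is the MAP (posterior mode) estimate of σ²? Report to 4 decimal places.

1.3407

With known mean μ and an Inverse-Gamma(α, β) prior on σ², the Normal likelihood is conjugate: posterior is Inv-Gamma(α + n/2, β + Σ(xᵢ−μ)²/2).
Σ(xᵢ−μ)² = (-0.86)² + (0.03)² + (-0.34)² + (1.68)² + (-1.20)² + (-0.61)² + (-0.90)² + (0.35)² + (1.91)² + (0.65)² = 10.4937.
Posterior: Inv-Gamma(8.93 + 10/2, 14.77 + 10.4937/2) = Inv-Gamma(13.93, 20.01685).
Mode = β/(α+1) = 20.01685/14.93 = 1.3407.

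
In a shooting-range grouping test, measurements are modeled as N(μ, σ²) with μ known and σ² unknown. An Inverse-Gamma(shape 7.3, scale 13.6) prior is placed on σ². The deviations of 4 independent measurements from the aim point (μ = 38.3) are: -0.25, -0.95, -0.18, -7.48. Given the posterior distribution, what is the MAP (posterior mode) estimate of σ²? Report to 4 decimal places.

With known mean μ and an Inverse-Gamma(α, β) prior on σ², the Normal likelihood is conjugate: posterior is Inv-Gamma(α + n/2, β + Σ(xᵢ−μ)²/2).
Σ(xᵢ−μ)² = (-0.25)² + (-0.95)² + (-0.18)² + (-7.48)² = 56.9478.
Posterior: Inv-Gamma(7.3 + 4/2, 13.6 + 56.9478/2) = Inv-Gamma(9.30, 42.07390).
Mode = β/(α+1) = 42.07390/10.30 = 4.0848.

4.0848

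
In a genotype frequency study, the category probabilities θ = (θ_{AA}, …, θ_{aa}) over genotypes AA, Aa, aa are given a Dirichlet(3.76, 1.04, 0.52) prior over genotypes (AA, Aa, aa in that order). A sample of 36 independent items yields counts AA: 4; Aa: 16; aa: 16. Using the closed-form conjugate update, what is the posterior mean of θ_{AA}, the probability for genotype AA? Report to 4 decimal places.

0.1878

The Dirichlet prior is conjugate to the Multinomial likelihood: each posterior αⱼ = prior αⱼ + observed count nⱼ.
Posterior concentration: (7.76, 17.04, 16.52), total = 41.32.
E[θ_{AA}|data] = α_{AA}/Σα = 7.76/41.32 = 0.1878.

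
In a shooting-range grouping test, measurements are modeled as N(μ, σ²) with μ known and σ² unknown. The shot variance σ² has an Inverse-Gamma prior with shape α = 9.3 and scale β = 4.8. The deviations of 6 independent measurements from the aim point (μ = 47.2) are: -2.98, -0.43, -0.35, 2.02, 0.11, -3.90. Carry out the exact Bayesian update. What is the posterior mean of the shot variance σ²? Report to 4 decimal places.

With known mean μ and an Inverse-Gamma(α, β) prior on σ², the Normal likelihood is conjugate: posterior is Inv-Gamma(α + n/2, β + Σ(xᵢ−μ)²/2).
Σ(xᵢ−μ)² = (-2.98)² + (-0.43)² + (-0.35)² + (2.02)² + (0.11)² + (-3.90)² = 28.4903.
Posterior: Inv-Gamma(9.3 + 6/2, 4.8 + 28.4903/2) = Inv-Gamma(12.30, 19.04515).
E[σ²|data] = β/(α−1) = 19.04515/11.30 = 1.6854.

1.6854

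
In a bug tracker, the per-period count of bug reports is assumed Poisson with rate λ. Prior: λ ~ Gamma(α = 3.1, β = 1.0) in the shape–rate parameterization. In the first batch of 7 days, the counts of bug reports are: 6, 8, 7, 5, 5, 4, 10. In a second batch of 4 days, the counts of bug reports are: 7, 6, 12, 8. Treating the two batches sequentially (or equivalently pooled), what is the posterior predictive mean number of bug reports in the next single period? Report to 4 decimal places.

6.7583

With a Gamma(shape α, rate β) prior, the Poisson likelihood is conjugate: the posterior is Gamma(α + ΣXᵢ, β + n).
Batch 1: sum of counts S = 45 over n = 7 days.
After batch 1: Gamma(α+S, β+n) = Gamma(3.1+45, 1.0+7) = Gamma(48.1, 8.0).
Batch 2: sum of counts S = 33 over n = 4 days.
After batch 2: Gamma(α+S, β+n) = Gamma(48.1+33, 8.0+4) = Gamma(81.1, 12.0).
The predictive distribution for one future period is NegBinom with mean α/β = 6.7583.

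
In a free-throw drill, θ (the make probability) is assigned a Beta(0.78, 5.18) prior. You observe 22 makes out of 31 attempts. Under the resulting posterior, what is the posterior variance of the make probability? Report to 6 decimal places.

0.006229

The Beta prior is conjugate to a Binomial/Bernoulli likelihood; the update adds successes to α and failures to β.
Posterior: Beta(α+k, β+n−k) = Beta(0.78+22, 5.18+9) = Beta(22.78, 14.18).
Var = αβ/((α+β)²(α+β+1)) = 22.78·14.18/(36.96²·37.96) = 0.006229.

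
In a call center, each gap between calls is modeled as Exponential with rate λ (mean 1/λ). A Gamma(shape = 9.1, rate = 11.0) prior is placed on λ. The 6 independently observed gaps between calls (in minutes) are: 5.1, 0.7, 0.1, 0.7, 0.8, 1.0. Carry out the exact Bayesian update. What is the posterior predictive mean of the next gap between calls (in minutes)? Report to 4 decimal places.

With a Gamma(shape α, rate β) prior on the exponential rate λ, the posterior after n observations with total T = Σxᵢ is Gamma(α+n, β+T).
Sum of observations T = 8.4 minutes; n = 6.
Posterior: Gamma(9.1+6, 11.0+8.4) = Gamma(15.1, 19.4).
The predictive distribution for the next observation is Lomax; its mean is β/(α−1) = 19.4/14.1 = 1.3759.

1.3759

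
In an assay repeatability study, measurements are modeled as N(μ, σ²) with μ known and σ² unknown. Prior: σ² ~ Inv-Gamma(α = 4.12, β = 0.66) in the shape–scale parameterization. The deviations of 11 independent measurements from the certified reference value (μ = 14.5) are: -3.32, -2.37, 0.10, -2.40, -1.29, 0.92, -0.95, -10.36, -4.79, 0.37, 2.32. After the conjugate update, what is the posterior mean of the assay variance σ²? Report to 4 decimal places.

With known mean μ and an Inverse-Gamma(α, β) prior on σ², the Normal likelihood is conjugate: posterior is Inv-Gamma(α + n/2, β + Σ(xᵢ−μ)²/2).
Σ(xᵢ−μ)² = (-3.32)² + (-2.37)² + (0.10)² + (-2.40)² + (-1.29)² + (0.92)² + (-0.95)² + (-10.36)² + (-4.79)² + (0.37)² + (2.32)² = 161.6153.
Posterior: Inv-Gamma(4.12 + 11/2, 0.66 + 161.6153/2) = Inv-Gamma(9.62, 81.46765).
E[σ²|data] = β/(α−1) = 81.46765/8.62 = 9.4510.

9.4510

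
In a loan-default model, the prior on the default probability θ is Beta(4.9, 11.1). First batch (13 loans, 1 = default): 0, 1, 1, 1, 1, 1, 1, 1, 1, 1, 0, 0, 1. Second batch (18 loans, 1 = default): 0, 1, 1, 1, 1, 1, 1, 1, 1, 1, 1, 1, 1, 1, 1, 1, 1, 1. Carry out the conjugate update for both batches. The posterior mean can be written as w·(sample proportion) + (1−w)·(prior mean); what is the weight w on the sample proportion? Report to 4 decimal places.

0.6596

The Beta prior is conjugate to a Binomial/Bernoulli likelihood; the update adds successes to α and failures to β.
Total number of loans: n = 13 + 18 = 31.
Posterior mean = (α₀+k)/(α₀+β₀+n) = [n/(α₀+β₀+n)]·(k/n) + [(α₀+β₀)/(α₀+β₀+n)]·α₀/(α₀+β₀), so only n and the prior enter the weight.
The weight on the data is w = n/(α₀+β₀+n) = 31/(4.9+11.1+31) = 31/47.0 = 0.6596.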